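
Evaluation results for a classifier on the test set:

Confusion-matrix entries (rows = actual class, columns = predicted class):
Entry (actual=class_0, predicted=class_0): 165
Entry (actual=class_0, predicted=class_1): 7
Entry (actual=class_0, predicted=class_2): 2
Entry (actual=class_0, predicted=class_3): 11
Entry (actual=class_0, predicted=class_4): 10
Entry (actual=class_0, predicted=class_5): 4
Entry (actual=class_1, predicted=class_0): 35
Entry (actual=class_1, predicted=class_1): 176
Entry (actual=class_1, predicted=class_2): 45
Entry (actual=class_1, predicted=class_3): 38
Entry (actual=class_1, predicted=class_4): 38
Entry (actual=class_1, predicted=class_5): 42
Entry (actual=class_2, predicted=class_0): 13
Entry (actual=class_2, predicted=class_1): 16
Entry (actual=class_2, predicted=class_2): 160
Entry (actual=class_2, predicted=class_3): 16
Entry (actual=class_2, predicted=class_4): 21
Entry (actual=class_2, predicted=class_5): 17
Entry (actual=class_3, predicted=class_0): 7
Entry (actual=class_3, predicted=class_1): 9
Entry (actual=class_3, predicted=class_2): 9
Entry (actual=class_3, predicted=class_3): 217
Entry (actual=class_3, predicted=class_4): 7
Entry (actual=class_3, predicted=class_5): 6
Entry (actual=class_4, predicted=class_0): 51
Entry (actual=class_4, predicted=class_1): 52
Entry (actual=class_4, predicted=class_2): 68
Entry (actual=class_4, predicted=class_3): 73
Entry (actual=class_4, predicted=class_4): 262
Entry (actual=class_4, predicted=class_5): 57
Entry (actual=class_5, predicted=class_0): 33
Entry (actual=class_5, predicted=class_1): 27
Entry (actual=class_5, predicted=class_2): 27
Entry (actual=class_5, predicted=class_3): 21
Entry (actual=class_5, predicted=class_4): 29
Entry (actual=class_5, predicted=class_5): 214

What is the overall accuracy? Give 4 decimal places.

0.6015

Accuracy = trace / total = (165+176+160+217+262+214=1194) / 1985 = 1194/1985 = 0.6015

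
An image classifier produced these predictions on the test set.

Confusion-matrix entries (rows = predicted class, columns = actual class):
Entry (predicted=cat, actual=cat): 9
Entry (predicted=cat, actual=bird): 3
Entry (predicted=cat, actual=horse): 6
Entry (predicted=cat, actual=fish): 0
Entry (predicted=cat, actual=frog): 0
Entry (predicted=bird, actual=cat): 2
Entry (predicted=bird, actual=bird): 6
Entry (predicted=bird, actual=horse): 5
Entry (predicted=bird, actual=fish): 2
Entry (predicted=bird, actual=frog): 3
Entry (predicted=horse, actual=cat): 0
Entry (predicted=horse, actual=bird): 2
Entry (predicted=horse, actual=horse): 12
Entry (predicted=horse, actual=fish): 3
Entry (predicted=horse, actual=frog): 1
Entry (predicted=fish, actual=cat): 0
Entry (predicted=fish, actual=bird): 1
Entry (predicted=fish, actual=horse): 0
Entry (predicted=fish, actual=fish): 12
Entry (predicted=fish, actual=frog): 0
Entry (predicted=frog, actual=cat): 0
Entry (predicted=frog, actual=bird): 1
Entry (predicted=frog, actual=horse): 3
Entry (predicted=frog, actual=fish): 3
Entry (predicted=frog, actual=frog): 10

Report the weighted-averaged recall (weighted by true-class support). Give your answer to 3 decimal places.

0.583

Per-class recall (TP/(TP+FN)):
  cat: TP=9, FN=2+0+0+0=2 → 9/11 = 0.8182
  bird: TP=6, FN=3+2+1+1=7 → 6/13 = 0.4615
  horse: TP=12, FN=6+5+0+3=14 → 12/26 = 0.4615
  fish: TP=12, FN=0+2+3+3=8 → 12/20 = 0.6000
  frog: TP=10, FN=0+3+1+0=4 → 10/14 = 0.7143
Weighted-recall = Σ (supportᵢ/N)·recallᵢ with N=84: (11/84)·0.8182 + (13/84)·0.4615 + (26/84)·0.4615 + (20/84)·0.6000 + (14/84)·0.7143 = 0.583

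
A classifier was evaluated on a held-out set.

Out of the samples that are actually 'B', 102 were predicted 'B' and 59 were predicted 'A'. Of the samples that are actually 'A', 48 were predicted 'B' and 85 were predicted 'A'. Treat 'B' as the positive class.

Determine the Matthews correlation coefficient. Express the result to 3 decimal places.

MCC = (TP·TN − FP·FN) / √((TP+FP)(TP+FN)(TN+FP)(TN+FN))
Numerator = 102·85 − 48·59 = 5838
Denominator = √(150·161·133·144) = √462520800 = 21506.2968
MCC = 5838 / 21506.2968 = 0.271

0.271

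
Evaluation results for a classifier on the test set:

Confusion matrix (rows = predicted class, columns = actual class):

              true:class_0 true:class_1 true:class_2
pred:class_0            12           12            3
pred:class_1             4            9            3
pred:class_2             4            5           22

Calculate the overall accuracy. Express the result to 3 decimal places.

Accuracy = trace / total = (12+9+22=43) / 74 = 43/74 = 0.581

0.581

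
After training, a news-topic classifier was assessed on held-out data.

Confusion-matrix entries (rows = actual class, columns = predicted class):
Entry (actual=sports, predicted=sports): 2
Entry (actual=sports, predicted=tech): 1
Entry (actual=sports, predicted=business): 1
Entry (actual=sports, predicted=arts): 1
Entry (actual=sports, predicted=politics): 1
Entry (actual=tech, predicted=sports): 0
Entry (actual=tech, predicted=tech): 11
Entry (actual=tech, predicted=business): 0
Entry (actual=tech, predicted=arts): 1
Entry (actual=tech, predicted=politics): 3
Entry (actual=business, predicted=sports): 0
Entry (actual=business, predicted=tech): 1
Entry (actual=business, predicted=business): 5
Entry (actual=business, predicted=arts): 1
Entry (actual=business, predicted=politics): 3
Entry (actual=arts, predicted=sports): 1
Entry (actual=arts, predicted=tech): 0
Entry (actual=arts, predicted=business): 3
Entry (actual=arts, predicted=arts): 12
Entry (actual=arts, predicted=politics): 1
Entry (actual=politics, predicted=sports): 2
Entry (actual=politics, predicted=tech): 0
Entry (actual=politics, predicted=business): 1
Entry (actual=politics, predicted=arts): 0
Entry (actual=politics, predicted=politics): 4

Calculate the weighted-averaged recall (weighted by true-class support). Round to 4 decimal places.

0.6182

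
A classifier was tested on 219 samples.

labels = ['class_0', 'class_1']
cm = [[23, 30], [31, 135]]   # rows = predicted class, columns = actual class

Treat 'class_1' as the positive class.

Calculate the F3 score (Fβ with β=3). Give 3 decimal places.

Fβ = (1+β²)·TP / ((1+β²)·TP + β²·FN + FP), with β²=9
= 10·135 / (10·135 + 9·30 + 31) = 0.818

0.818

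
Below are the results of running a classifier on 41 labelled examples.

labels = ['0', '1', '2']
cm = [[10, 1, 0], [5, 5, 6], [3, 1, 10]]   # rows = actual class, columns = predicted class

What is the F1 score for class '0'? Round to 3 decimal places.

0.690

One-vs-rest for '0': TP = diagonal; FP = other classes predicted '0'; FN = '0' predicted as other.
F1 score = 2·TP/(2·TP+FP+FN).
0: TP=10, FP=5+3=8, FN=1+0=1 → 20/29 = 0.6897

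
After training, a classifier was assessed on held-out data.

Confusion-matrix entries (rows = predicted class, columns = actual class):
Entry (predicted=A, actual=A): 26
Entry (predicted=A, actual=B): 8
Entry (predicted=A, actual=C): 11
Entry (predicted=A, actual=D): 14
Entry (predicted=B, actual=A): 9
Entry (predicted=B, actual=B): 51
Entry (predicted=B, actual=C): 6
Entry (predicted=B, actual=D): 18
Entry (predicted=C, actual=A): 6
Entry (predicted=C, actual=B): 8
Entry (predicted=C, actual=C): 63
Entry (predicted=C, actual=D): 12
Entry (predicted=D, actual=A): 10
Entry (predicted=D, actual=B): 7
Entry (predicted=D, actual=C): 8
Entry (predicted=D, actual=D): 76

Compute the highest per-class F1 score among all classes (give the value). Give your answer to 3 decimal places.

Per-class F1 score (2·TP/(2·TP+FP+FN)):
  A: TP=26, FP=8+11+14=33, FN=9+6+10=25 → 52/110 = 0.4727
  B: TP=51, FP=9+6+18=33, FN=8+8+7=23 → 102/158 = 0.6456
  C: TP=63, FP=6+8+12=26, FN=11+6+8=25 → 126/177 = 0.7119
  D: TP=76, FP=10+7+8=25, FN=14+18+12=44 → 152/221 = 0.6878
Highest is class 'C' with F1 score = 0.712.

0.712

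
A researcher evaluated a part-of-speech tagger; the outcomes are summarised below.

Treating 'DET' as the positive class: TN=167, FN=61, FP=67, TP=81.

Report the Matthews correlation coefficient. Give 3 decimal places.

0.282

MCC = (TP·TN − FP·FN) / √((TP+FP)(TP+FN)(TN+FP)(TN+FN))
Numerator = 81·167 − 67·61 = 9440
Denominator = √(148·142·234·228) = √1121245632 = 33485.0061
MCC = 9440 / 33485.0061 = 0.282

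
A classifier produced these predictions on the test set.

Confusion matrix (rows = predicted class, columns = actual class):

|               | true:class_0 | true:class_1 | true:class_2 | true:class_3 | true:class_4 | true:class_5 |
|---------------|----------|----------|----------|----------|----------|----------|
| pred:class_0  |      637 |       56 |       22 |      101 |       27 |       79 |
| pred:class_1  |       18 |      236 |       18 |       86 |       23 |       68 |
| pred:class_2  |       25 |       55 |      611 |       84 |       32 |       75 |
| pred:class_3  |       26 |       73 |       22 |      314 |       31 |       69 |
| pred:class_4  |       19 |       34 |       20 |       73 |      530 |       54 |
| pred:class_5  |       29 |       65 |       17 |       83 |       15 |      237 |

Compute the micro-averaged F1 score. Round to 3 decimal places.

0.647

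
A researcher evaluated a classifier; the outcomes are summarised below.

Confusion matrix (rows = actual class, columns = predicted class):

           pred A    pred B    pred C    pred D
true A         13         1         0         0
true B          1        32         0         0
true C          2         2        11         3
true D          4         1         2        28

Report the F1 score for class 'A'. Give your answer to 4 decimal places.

0.7647

Treat 'A' as positive and all other classes as negative.
F1 score = 2·TP/(2·TP+FP+FN).
A: TP=13, FP=1+2+4=7, FN=1+0+0=1 → 26/34 = 0.76471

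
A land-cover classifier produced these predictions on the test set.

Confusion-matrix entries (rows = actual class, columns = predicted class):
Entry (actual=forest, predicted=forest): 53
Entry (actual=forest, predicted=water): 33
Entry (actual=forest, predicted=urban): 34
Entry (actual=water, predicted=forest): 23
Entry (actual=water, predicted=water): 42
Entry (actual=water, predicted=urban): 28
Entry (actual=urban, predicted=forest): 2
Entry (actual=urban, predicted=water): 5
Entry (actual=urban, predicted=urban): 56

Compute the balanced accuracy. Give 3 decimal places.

0.594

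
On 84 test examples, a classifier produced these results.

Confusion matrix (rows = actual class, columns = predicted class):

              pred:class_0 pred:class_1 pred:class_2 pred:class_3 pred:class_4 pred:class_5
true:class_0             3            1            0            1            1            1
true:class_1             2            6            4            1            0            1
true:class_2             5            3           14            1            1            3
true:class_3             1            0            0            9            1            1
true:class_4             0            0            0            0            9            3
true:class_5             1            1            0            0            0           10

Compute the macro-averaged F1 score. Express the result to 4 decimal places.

Per-class F1 score (2·TP/(2·TP+FP+FN)):
  class_0: TP=3, FP=2+5+1+0+1=9, FN=1+0+1+1+1=4 → 6/19 = 0.31579
  class_1: TP=6, FP=1+3+0+0+1=5, FN=2+4+1+0+1=8 → 12/25 = 0.48000
  class_2: TP=14, FP=0+4+0+0+0=4, FN=5+3+1+1+3=13 → 28/45 = 0.62222
  class_3: TP=9, FP=1+1+1+0+0=3, FN=1+0+0+1+1=3 → 18/24 = 0.75000
  class_4: TP=9, FP=1+0+1+1+0=3, FN=0+0+0+0+3=3 → 18/24 = 0.75000
  class_5: TP=10, FP=1+1+3+1+3=9, FN=1+1+0+0+0=2 → 20/31 = 0.64516
Macro-F1 score = mean = (0.31579 + 0.48000 + 0.62222 + 0.75000 + 0.75000 + 0.64516) / 6 = 0.5939

0.5939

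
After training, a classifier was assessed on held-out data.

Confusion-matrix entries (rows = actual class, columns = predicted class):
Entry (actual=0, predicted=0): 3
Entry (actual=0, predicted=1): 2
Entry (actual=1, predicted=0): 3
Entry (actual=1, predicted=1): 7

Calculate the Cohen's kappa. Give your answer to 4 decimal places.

0.2857

Observed agreement pₒ = trace/N = 10/15 = 0.66667
Expected agreement pₑ = Σ (rowᵢ·colᵢ)/N² = (5·6 + 10·9)/15² = 0.53333
κ = (pₒ − pₑ)/(1 − pₑ) = (0.66667 − 0.53333)/(1 − 0.53333) = 0.2857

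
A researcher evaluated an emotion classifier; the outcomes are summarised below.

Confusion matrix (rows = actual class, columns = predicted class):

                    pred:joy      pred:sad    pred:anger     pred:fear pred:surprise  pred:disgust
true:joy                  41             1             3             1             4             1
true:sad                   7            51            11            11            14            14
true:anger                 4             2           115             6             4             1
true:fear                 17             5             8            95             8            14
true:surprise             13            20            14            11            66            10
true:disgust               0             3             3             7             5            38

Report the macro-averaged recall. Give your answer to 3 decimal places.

Per-class recall (TP/(TP+FN)):
  joy: TP=41, FN=1+3+1+4+1=10 → 41/51 = 0.8039
  sad: TP=51, FN=7+11+11+14+14=57 → 51/108 = 0.4722
  anger: TP=115, FN=4+2+6+4+1=17 → 115/132 = 0.8712
  fear: TP=95, FN=17+5+8+8+14=52 → 95/147 = 0.6463
  surprise: TP=66, FN=13+20+14+11+10=68 → 66/134 = 0.4925
  disgust: TP=38, FN=0+3+3+7+5=18 → 38/56 = 0.6786
Macro-recall = mean = (0.8039 + 0.4722 + 0.8712 + 0.6463 + 0.4925 + 0.6786) / 6 = 0.661

0.661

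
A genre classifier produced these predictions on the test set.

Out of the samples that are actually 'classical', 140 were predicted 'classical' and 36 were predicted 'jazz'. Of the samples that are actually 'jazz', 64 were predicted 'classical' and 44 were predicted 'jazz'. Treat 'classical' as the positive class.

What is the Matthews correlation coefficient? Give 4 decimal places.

0.2189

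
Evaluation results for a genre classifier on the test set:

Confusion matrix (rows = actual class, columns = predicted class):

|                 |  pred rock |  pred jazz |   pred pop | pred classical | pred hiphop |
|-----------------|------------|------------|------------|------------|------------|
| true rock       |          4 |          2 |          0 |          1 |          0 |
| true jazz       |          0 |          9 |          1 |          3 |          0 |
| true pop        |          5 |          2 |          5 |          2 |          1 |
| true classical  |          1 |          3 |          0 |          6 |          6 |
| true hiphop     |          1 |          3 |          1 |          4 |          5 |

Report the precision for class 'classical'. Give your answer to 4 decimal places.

precision = TP/(TP+FP).
classical: TP=6, FP=1+3+2+4=10 → 6/16 = 0.37500

0.3750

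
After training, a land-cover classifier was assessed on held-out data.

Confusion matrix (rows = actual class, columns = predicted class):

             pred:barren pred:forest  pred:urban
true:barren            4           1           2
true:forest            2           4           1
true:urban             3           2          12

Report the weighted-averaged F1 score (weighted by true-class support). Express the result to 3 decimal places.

Per-class F1 score (2·TP/(2·TP+FP+FN)):
  barren: TP=4, FP=2+3=5, FN=1+2=3 → 8/16 = 0.5000
  forest: TP=4, FP=1+2=3, FN=2+1=3 → 8/14 = 0.5714
  urban: TP=12, FP=2+1=3, FN=3+2=5 → 24/32 = 0.7500
Weighted-F1 score = Σ (supportᵢ/N)·F1 scoreᵢ with N=31: (7/31)·0.5000 + (7/31)·0.5714 + (17/31)·0.7500 = 0.653

0.653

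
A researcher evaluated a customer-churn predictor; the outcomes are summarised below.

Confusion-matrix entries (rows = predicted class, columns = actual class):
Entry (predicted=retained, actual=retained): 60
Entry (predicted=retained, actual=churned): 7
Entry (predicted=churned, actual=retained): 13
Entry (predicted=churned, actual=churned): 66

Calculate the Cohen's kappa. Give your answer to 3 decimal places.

0.726

Observed agreement pₒ = trace/N = 126/146 = 0.8630
Expected agreement pₑ = Σ (rowᵢ·colᵢ)/N² = (73·67 + 73·79)/146² = 0.5000
κ = (pₒ − pₑ)/(1 − pₑ) = (0.8630 − 0.5000)/(1 − 0.5000) = 0.726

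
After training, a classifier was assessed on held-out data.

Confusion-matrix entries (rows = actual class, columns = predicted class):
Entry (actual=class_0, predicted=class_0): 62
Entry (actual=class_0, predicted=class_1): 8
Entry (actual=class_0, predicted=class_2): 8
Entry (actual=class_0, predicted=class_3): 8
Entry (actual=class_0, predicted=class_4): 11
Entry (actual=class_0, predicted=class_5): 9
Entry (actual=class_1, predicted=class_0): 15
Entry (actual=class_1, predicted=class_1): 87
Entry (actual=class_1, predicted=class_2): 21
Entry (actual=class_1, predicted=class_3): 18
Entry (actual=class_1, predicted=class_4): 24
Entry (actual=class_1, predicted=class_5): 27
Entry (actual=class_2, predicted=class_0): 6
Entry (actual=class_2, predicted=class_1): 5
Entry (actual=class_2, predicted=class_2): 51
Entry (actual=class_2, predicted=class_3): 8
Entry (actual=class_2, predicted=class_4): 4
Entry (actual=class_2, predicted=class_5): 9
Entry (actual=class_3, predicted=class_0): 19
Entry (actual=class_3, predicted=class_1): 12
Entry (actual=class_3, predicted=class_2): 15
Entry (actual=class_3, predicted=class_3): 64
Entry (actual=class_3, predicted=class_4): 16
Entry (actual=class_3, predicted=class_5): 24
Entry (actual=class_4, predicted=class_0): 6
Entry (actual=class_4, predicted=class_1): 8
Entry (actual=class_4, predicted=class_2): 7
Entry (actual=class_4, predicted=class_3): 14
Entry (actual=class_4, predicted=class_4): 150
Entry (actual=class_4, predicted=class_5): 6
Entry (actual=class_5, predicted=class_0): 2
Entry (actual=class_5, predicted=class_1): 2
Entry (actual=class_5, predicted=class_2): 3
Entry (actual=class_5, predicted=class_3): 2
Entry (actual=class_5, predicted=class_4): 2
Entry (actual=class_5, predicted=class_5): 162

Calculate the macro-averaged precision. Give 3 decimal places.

Per-class precision (TP/(TP+FP)):
  class_0: TP=62, FP=15+6+19+6+2=48 → 62/110 = 0.5636
  class_1: TP=87, FP=8+5+12+8+2=35 → 87/122 = 0.7131
  class_2: TP=51, FP=8+21+15+7+3=54 → 51/105 = 0.4857
  class_3: TP=64, FP=8+18+8+14+2=50 → 64/114 = 0.5614
  class_4: TP=150, FP=11+24+4+16+2=57 → 150/207 = 0.7246
  class_5: TP=162, FP=9+27+9+24+6=75 → 162/237 = 0.6835
Macro-precision = mean = (0.5636 + 0.7131 + 0.4857 + 0.5614 + 0.7246 + 0.6835) / 6 = 0.622

0.622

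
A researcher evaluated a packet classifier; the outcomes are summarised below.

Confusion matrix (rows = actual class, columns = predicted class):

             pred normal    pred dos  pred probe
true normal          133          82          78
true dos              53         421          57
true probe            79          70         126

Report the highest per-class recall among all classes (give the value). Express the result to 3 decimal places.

0.793

Per-class recall (TP/(TP+FN)):
  normal: TP=133, FN=82+78=160 → 133/293 = 0.4539
  dos: TP=421, FN=53+57=110 → 421/531 = 0.7928
  probe: TP=126, FN=79+70=149 → 126/275 = 0.4582
Highest is class 'dos' with recall = 0.793.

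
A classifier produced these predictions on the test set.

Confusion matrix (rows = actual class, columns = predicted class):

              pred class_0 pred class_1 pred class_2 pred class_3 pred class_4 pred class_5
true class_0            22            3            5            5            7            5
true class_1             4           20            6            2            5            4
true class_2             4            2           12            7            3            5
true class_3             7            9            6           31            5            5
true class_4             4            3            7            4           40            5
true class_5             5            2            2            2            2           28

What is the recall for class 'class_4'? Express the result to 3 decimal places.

0.635

One-vs-rest for 'class_4': TP = diagonal; FP = other classes predicted 'class_4'; FN = 'class_4' predicted as other.
recall = TP/(TP+FN).
class_4: TP=40, FN=4+3+7+4+5=23 → 40/63 = 0.6349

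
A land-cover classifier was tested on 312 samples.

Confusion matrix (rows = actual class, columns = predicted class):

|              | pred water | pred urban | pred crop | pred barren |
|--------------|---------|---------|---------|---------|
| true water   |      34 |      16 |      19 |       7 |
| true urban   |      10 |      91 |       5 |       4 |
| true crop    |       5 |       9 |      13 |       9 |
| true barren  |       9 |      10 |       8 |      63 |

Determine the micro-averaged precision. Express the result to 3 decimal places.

Micro-averaging pools counts across classes: ΣTP=201, ΣFP=111, ΣFN=111.
Micro-precision = TP/(TP+FP) on pooled counts = 0.644 (equals overall accuracy in single-label multiclass).

0.644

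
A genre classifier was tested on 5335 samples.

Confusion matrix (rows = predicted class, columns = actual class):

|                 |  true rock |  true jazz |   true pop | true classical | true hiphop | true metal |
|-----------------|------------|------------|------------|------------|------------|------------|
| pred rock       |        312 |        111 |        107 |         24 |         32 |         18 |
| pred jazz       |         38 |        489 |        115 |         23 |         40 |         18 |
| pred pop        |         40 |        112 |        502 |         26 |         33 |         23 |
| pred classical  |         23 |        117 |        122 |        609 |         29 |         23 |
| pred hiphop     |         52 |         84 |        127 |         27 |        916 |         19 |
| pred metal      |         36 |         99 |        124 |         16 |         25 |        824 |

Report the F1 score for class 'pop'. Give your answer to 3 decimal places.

Treat 'pop' as positive and all other classes as negative.
F1 score = 2·TP/(2·TP+FP+FN).
pop: TP=502, FP=40+112+26+33+23=234, FN=107+115+122+127+124=595 → 1004/1833 = 0.5477

0.548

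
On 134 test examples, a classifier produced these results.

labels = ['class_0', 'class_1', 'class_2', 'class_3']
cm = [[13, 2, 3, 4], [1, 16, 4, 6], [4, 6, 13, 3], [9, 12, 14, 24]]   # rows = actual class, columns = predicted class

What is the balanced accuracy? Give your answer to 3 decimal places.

0.523

Balanced accuracy = mean of per-class recall.
  class_0: recall = 13/22 = 0.5909
  class_1: recall = 16/27 = 0.5926
  class_2: recall = 13/26 = 0.5000
  class_3: recall = 24/59 = 0.4068
Mean = (0.5909 + 0.5926 + 0.5000 + 0.4068) / 4 = 0.523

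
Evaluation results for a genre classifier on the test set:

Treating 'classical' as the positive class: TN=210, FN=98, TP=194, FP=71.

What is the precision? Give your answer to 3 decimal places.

0.732

Precision = TP/(TP+FP) = 194/(194+71) = 194/265 = 0.732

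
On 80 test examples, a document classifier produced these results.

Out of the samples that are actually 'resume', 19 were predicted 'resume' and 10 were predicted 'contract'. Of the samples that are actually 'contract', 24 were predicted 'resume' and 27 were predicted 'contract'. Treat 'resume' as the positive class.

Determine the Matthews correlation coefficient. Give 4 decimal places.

0.1780

MCC = (TP·TN − FP·FN) / √((TP+FP)(TP+FN)(TN+FP)(TN+FN))
Numerator = 19·27 − 24·10 = 273
Denominator = √(43·29·51·37) = √2353089 = 1533.9782
MCC = 273 / 1533.9782 = 0.1780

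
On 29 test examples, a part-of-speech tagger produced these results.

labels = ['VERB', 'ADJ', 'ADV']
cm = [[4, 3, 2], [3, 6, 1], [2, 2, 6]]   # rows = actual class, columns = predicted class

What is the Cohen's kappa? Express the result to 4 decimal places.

0.3268

Observed agreement pₒ = trace/N = 16/29 = 0.55172
Expected agreement pₑ = Σ (rowᵢ·colᵢ)/N² = (9·9 + 10·11 + 10·9)/29² = 0.33413
κ = (pₒ − pₑ)/(1 − pₑ) = (0.55172 − 0.33413)/(1 − 0.33413) = 0.3268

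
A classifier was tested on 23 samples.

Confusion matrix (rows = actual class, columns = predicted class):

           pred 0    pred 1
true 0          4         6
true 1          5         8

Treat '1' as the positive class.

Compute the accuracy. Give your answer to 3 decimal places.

0.522

Accuracy = (TP+TN)/N = (8+4)/23 = 0.522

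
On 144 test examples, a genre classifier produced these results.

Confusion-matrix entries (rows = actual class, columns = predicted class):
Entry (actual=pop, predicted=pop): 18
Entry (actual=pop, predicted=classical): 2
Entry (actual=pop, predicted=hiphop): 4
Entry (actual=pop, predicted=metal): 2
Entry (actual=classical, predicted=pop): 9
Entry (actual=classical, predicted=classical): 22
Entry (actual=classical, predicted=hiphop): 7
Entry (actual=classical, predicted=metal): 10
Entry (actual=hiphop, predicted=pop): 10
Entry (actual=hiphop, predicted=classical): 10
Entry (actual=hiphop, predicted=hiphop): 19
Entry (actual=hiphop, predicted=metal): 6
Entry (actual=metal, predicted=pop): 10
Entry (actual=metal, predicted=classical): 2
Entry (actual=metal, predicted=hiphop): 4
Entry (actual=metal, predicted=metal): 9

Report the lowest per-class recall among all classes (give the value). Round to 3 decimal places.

0.360

Per-class recall (TP/(TP+FN)):
  pop: TP=18, FN=2+4+2=8 → 18/26 = 0.6923
  classical: TP=22, FN=9+7+10=26 → 22/48 = 0.4583
  hiphop: TP=19, FN=10+10+6=26 → 19/45 = 0.4222
  metal: TP=9, FN=10+2+4=16 → 9/25 = 0.3600
Lowest is class 'metal' with recall = 0.360.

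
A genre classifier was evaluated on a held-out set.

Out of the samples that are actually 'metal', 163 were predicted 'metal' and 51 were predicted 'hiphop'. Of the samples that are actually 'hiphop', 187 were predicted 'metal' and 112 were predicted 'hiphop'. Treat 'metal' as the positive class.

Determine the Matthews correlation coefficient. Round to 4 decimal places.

MCC = (TP·TN − FP·FN) / √((TP+FP)(TP+FN)(TN+FP)(TN+FN))
Numerator = 163·112 − 187·51 = 8719
Denominator = √(350·214·299·163) = √3650401300 = 60418.5510
MCC = 8719 / 60418.5510 = 0.1443

0.1443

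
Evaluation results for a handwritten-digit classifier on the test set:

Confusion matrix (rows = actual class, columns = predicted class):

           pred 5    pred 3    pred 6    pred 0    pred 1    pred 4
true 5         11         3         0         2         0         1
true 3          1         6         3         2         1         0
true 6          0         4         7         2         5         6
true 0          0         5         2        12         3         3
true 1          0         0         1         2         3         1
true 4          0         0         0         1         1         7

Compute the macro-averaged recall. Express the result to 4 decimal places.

0.5144

Per-class recall (TP/(TP+FN)):
  5: TP=11, FN=3+0+2+0+1=6 → 11/17 = 0.64706
  3: TP=6, FN=1+3+2+1+0=7 → 6/13 = 0.46154
  6: TP=7, FN=0+4+2+5+6=17 → 7/24 = 0.29167
  0: TP=12, FN=0+5+2+3+3=13 → 12/25 = 0.48000
  1: TP=3, FN=0+0+1+2+1=4 → 3/7 = 0.42857
  4: TP=7, FN=0+0+0+1+1=2 → 7/9 = 0.77778
Macro-recall = mean = (0.64706 + 0.46154 + 0.29167 + 0.48000 + 0.42857 + 0.77778) / 6 = 0.5144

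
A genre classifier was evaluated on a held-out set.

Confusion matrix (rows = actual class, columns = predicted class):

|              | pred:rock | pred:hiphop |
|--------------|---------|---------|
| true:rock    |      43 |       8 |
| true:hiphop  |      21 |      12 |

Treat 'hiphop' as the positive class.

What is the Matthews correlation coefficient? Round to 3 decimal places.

0.237

MCC = (TP·TN − FP·FN) / √((TP+FP)(TP+FN)(TN+FP)(TN+FN))
Numerator = 12·43 − 8·21 = 348
Denominator = √(20·33·51·64) = √2154240 = 1467.7329
MCC = 348 / 1467.7329 = 0.237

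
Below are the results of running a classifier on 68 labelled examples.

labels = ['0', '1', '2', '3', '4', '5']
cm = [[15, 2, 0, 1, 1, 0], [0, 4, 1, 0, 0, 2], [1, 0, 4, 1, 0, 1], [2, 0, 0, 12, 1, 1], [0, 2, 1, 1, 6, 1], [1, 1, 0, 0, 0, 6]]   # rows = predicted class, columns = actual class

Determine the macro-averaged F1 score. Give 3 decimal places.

0.657

Per-class F1 score (2·TP/(2·TP+FP+FN)):
  0: TP=15, FP=2+0+1+1+0=4, FN=0+1+2+0+1=4 → 30/38 = 0.7895
  1: TP=4, FP=0+1+0+0+2=3, FN=2+0+0+2+1=5 → 8/16 = 0.5000
  2: TP=4, FP=1+0+1+0+1=3, FN=0+1+0+1+0=2 → 8/13 = 0.6154
  3: TP=12, FP=2+0+0+1+1=4, FN=1+0+1+1+0=3 → 24/31 = 0.7742
  4: TP=6, FP=0+2+1+1+1=5, FN=1+0+0+1+0=2 → 12/19 = 0.6316
  5: TP=6, FP=1+1+0+0+0=2, FN=0+2+1+1+1=5 → 12/19 = 0.6316
Macro-F1 score = mean = (0.7895 + 0.5000 + 0.6154 + 0.7742 + 0.6316 + 0.6316) / 6 = 0.657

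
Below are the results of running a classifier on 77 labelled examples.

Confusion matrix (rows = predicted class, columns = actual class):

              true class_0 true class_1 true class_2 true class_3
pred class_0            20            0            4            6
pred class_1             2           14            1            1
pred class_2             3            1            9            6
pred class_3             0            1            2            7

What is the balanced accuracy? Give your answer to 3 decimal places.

Balanced accuracy = mean of per-class recall.
  class_0: recall = 20/25 = 0.8000
  class_1: recall = 14/16 = 0.8750
  class_2: recall = 9/16 = 0.5625
  class_3: recall = 7/20 = 0.3500
Mean = (0.8000 + 0.8750 + 0.5625 + 0.3500) / 4 = 0.647

0.647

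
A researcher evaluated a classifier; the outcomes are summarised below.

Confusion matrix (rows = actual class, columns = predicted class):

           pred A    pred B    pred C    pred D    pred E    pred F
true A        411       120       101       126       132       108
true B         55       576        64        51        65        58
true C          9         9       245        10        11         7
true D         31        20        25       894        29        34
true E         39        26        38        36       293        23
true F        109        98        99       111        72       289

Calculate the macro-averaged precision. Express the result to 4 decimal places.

0.5845

Per-class precision (TP/(TP+FP)):
  A: TP=411, FP=55+9+31+39+109=243 → 411/654 = 0.62844
  B: TP=576, FP=120+9+20+26+98=273 → 576/849 = 0.67845
  C: TP=245, FP=101+64+25+38+99=327 → 245/572 = 0.42832
  D: TP=894, FP=126+51+10+36+111=334 → 894/1228 = 0.72801
  E: TP=293, FP=132+65+11+29+72=309 → 293/602 = 0.48671
  F: TP=289, FP=108+58+7+34+23=230 → 289/519 = 0.55684
Macro-precision = mean = (0.62844 + 0.67845 + 0.42832 + 0.72801 + 0.48671 + 0.55684) / 6 = 0.5845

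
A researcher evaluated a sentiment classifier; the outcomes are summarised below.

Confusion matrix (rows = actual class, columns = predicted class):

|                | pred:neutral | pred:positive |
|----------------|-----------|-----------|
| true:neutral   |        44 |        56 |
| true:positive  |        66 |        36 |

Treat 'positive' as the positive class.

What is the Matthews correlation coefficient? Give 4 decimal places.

-0.2079

MCC = (TP·TN − FP·FN) / √((TP+FP)(TP+FN)(TN+FP)(TN+FN))
Numerator = 36·44 − 56·66 = -2112
Denominator = √(92·102·100·110) = √103224000 = 10159.9213
MCC = -2112 / 10159.9213 = -0.2079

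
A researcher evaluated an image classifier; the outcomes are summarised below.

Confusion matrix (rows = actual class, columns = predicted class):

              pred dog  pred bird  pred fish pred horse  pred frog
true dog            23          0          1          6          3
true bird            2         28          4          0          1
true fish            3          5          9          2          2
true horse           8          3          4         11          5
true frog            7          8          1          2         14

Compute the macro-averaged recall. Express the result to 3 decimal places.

0.544

Per-class recall (TP/(TP+FN)):
  dog: TP=23, FN=0+1+6+3=10 → 23/33 = 0.6970
  bird: TP=28, FN=2+4+0+1=7 → 28/35 = 0.8000
  fish: TP=9, FN=3+5+2+2=12 → 9/21 = 0.4286
  horse: TP=11, FN=8+3+4+5=20 → 11/31 = 0.3548
  frog: TP=14, FN=7+8+1+2=18 → 14/32 = 0.4375
Macro-recall = mean = (0.6970 + 0.8000 + 0.4286 + 0.3548 + 0.4375) / 5 = 0.544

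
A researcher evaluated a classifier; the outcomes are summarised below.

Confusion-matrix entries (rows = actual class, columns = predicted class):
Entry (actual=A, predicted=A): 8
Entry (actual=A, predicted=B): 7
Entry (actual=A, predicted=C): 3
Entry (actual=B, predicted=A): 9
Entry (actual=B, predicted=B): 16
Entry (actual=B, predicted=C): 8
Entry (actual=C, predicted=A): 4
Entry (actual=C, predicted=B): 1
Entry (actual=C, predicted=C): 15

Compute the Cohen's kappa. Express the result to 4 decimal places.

Observed agreement pₒ = trace/N = 39/71 = 0.54930
Expected agreement pₑ = Σ (rowᵢ·colᵢ)/N² = (18·21 + 33·24 + 20·26)/71² = 0.33525
κ = (pₒ − pₑ)/(1 − pₑ) = (0.54930 − 0.33525)/(1 − 0.33525) = 0.3220

0.3220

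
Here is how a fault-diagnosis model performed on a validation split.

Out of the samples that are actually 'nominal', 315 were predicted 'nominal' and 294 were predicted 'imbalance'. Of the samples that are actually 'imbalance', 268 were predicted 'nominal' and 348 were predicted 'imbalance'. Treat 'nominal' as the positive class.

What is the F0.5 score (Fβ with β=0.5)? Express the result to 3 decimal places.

Fβ = (1+β²)·TP / ((1+β²)·TP + β²·FN + FP), with β²=1/4
= 1.25·315 / (1.25·315 + 0.25·294 + 268) = 0.536

0.536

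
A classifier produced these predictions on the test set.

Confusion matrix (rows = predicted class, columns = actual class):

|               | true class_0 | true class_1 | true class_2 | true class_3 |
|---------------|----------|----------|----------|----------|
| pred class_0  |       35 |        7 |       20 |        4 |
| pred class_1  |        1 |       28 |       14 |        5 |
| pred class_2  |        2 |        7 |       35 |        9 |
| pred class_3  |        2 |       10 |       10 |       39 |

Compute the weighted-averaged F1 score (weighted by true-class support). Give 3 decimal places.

0.593

Per-class F1 score (2·TP/(2·TP+FP+FN)):
  class_0: TP=35, FP=7+20+4=31, FN=1+2+2=5 → 70/106 = 0.6604
  class_1: TP=28, FP=1+14+5=20, FN=7+7+10=24 → 56/100 = 0.5600
  class_2: TP=35, FP=2+7+9=18, FN=20+14+10=44 → 70/132 = 0.5303
  class_3: TP=39, FP=2+10+10=22, FN=4+5+9=18 → 78/118 = 0.6610
Weighted-F1 score = Σ (supportᵢ/N)·F1 scoreᵢ with N=228: (40/228)·0.6604 + (52/228)·0.5600 + (79/228)·0.5303 + (57/228)·0.6610 = 0.593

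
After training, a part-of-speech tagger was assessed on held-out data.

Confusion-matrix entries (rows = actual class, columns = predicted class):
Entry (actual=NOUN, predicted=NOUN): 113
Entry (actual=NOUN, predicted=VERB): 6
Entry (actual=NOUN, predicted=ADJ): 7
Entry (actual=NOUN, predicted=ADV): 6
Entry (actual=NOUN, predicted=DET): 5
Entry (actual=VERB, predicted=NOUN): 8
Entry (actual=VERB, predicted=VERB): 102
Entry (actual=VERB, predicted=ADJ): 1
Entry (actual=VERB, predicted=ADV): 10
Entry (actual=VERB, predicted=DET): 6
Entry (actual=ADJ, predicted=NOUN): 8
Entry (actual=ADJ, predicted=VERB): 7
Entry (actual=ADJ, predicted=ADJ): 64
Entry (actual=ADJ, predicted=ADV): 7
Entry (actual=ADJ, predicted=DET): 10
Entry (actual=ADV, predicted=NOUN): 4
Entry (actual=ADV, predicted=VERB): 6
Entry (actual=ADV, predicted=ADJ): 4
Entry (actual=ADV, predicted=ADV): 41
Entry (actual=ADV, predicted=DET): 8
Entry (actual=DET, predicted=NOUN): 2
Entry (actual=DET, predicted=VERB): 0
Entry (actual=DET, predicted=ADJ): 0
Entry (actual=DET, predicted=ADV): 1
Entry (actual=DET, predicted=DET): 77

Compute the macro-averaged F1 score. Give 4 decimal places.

Per-class F1 score (2·TP/(2·TP+FP+FN)):
  NOUN: TP=113, FP=8+8+4+2=22, FN=6+7+6+5=24 → 226/272 = 0.83088
  VERB: TP=102, FP=6+7+6+0=19, FN=8+1+10+6=25 → 204/248 = 0.82258
  ADJ: TP=64, FP=7+1+4+0=12, FN=8+7+7+10=32 → 128/172 = 0.74419
  ADV: TP=41, FP=6+10+7+1=24, FN=4+6+4+8=22 → 82/128 = 0.64063
  DET: TP=77, FP=5+6+10+8=29, FN=2+0+0+1=3 → 154/186 = 0.82796
Macro-F1 score = mean = (0.83088 + 0.82258 + 0.74419 + 0.64063 + 0.82796) / 5 = 0.7732

0.7732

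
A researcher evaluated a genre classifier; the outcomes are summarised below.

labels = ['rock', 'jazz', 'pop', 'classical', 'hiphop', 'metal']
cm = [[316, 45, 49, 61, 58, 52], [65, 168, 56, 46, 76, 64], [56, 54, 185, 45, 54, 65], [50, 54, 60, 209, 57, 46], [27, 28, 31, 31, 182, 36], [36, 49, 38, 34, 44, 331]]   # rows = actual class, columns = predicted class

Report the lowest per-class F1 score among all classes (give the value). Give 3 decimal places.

Per-class F1 score (2·TP/(2·TP+FP+FN)):
  rock: TP=316, FP=65+56+50+27+36=234, FN=45+49+61+58+52=265 → 632/1131 = 0.5588
  jazz: TP=168, FP=45+54+54+28+49=230, FN=65+56+46+76+64=307 → 336/873 = 0.3849
  pop: TP=185, FP=49+56+60+31+38=234, FN=56+54+45+54+65=274 → 370/878 = 0.4214
  classical: TP=209, FP=61+46+45+31+34=217, FN=50+54+60+57+46=267 → 418/902 = 0.4634
  hiphop: TP=182, FP=58+76+54+57+44=289, FN=27+28+31+31+36=153 → 364/806 = 0.4516
  metal: TP=331, FP=52+64+65+46+36=263, FN=36+49+38+34+44=201 → 662/1126 = 0.5879
Lowest is class 'jazz' with F1 score = 0.385.

0.385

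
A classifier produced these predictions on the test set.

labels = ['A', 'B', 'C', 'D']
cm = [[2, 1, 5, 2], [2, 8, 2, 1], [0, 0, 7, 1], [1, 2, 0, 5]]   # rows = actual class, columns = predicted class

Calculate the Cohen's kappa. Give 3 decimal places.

0.420

Observed agreement pₒ = trace/N = 22/39 = 0.5641
Expected agreement pₑ = Σ (rowᵢ·colᵢ)/N² = (10·5 + 13·11 + 8·14 + 8·9)/39² = 0.2479
κ = (pₒ − pₑ)/(1 − pₑ) = (0.5641 − 0.2479)/(1 − 0.2479) = 0.420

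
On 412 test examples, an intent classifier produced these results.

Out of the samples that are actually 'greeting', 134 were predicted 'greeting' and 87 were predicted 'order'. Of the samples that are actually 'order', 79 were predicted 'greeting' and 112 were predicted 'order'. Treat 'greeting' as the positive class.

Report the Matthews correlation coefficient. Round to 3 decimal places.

MCC = (TP·TN − FP·FN) / √((TP+FP)(TP+FN)(TN+FP)(TN+FN))
Numerator = 134·112 − 79·87 = 8135
Denominator = √(213·221·191·199) = √1789197657 = 42298.9085
MCC = 8135 / 42298.9085 = 0.192

0.192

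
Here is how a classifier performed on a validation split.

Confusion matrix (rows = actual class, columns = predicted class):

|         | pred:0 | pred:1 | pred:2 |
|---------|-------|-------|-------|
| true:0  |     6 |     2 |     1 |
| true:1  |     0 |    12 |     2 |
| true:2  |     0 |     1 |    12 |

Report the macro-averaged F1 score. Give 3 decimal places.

0.828

Per-class F1 score (2·TP/(2·TP+FP+FN)):
  0: TP=6, FP=0+0=0, FN=2+1=3 → 12/15 = 0.8000
  1: TP=12, FP=2+1=3, FN=0+2=2 → 24/29 = 0.8276
  2: TP=12, FP=1+2=3, FN=0+1=1 → 24/28 = 0.8571
Macro-F1 score = mean = (0.8000 + 0.8276 + 0.8571) / 3 = 0.828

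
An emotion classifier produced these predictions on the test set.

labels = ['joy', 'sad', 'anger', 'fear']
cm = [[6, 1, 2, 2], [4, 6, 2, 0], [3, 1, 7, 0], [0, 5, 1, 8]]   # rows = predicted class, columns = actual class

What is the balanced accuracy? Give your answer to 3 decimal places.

Balanced accuracy = mean of per-class recall.
  joy: recall = 6/13 = 0.4615
  sad: recall = 6/13 = 0.4615
  anger: recall = 7/12 = 0.5833
  fear: recall = 8/10 = 0.8000
Mean = (0.4615 + 0.4615 + 0.5833 + 0.8000) / 4 = 0.577

0.577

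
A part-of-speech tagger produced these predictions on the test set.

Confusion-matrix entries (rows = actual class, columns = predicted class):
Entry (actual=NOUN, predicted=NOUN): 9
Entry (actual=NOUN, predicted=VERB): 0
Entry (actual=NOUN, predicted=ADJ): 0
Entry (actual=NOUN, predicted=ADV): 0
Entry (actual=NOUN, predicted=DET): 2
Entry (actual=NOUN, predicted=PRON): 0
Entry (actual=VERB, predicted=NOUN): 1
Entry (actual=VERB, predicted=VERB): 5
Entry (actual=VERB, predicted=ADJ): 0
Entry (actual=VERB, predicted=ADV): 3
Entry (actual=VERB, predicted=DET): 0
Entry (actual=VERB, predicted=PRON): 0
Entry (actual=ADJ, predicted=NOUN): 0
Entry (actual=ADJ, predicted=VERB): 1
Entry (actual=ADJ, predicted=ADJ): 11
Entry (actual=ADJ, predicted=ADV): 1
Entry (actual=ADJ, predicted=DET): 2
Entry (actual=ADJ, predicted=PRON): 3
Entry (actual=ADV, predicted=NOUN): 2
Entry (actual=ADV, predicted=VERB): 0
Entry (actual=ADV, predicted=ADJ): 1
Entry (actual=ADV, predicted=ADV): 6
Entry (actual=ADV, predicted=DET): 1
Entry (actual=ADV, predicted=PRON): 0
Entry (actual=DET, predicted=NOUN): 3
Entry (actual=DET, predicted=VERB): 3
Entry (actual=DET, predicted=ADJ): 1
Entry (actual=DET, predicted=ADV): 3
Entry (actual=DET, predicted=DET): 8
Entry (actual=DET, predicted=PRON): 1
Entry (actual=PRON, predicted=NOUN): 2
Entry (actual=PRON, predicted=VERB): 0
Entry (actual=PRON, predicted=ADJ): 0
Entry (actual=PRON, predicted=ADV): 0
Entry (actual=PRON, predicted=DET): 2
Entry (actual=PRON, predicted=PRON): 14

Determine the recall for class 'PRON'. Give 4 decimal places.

0.7778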